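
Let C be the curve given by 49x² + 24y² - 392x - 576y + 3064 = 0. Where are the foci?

Group: 49(x² - 8x) + 24(y² - 24y) = -3064
Completing the square gives 49(x - 4)² + 24(y - 12)² = -3064 + 784 + 3456 = 1176.
Divide by 1176: (x - 4)²/24 + (y - 12)²/49 = 1
Ellipse, center (4, 12), major axis vertical; a² = 49, b² = 24.
c² = a² - b² = 49 - 24 = 25, so c = 5.
Foci lie on the vertical axis through the center: (h, k ± c).

(4, 7) and (4, 17)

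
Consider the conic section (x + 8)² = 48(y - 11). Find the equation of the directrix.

Vertex (-8, 11); 4p = 48 so p = 12. Opens up.
Directrix is the horizontal line y = k − p = 11 − (12) = -1.

y = -1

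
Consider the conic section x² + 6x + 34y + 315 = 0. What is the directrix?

y = -1/2

Only x is squared. Complete the square in x: (x + 3)² = -34(y + 9).
Vertex (-3, -9); 4p = -34 so p = -17/2. Opens down.
Directrix is the horizontal line y = k − p = -9 − (-17/2) = -1/2.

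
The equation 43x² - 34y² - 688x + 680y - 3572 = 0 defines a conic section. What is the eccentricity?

e = √2618/34

Rearranging, 43(x² - 16x) -34(y² - 20y) = 3572.
Complete the square: 43(x - 8)² -34(y - 10)² = 3572 + 2752 - 3400 = 2924
Divide through by 2924 to get (x - 8)²/68 - (y - 10)²/86 = 1.
Hyperbola, center (8, 10), transverse axis horizontal; a² = 68, b² = 86.
c² = a² + b² = 154, so c = √154.
e = c/a = √154/2√17 = √2618/34.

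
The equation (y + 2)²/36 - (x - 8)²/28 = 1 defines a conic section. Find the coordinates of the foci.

Center (8, -2). The positive term is the y-term, so the transverse axis is vertical; a² = 36, b² = 28.
c² = a² + b² = 36 + 28 = 64, so c = 8.
Foci lie on the vertical axis through the center: (h, k ± c).

(8, -10) and (8, 6)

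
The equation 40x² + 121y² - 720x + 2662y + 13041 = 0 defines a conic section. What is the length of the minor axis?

Rearranging, 40(x² - 18x) + 121(y² + 22y) = -13041.
Completing the square gives 40(x - 9)² + 121(y + 11)² = -13041 + 3240 + 14641 = 4840.
Divide through by 4840 to get (x - 9)²/121 + (y + 11)²/40 = 1.
Ellipse, center (9, -11), major axis horizontal; a² = 121, b² = 40.
b² = 40 so b = 2√10; the minor axis has length 2b = 4√10.

4√10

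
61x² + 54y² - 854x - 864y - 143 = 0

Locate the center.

Collect terms: 61(x² - 14x) + 54(y² - 16y) = 143
Complete the square: 61(x - 7)² + 54(y - 8)² = 143 + 2989 + 3456 = 6588
Divide through by 6588 to get (x - 7)²/108 + (y - 8)²/122 = 1.
Ellipse with center (7, 8).

(7, 8)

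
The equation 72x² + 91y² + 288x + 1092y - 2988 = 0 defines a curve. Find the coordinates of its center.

(-2, -6)

72(x² + 4x) + 91(y² + 12y) = 2988
72(x + 2)² + 91(y + 6)² = 2988 + 288 + 3276 = 6552
Divide through by 6552 to get (x + 2)²/91 + (y + 6)²/72 = 1.
Ellipse with center (-2, -6).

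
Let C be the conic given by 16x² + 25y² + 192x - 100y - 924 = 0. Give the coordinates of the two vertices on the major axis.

(-16, 2) and (4, 2)

Collect terms: 16(x² + 12x) + 25(y² - 4y) = 924
Complete the square in x and y: 16(x + 6)² + 25(y - 2)² = 924 + 576 + 100 = 1600
Divide by 1600: (x + 6)²/100 + (y - 2)²/64 = 1
Ellipse, center (-6, 2), major axis horizontal; a² = 100, b² = 64.
a = 10. Vertices at (h ± a, k).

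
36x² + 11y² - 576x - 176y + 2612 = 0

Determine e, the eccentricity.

e = 5/6

Rearranging, 36(x² - 16x) + 11(y² - 16y) = -2612.
Completing the square gives 36(x - 8)² + 11(y - 8)² = -2612 + 2304 + 704 = 396.
Divide by 396: (x - 8)²/11 + (y - 8)²/36 = 1
Ellipse, center (8, 8), major axis vertical; a² = 36, b² = 11.
c² = a² - b² = 25, so c = 5.
e = c/a = 5/6.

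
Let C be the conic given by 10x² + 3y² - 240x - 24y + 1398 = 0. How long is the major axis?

Group the x- and y-terms: 10(x² - 24x) + 3(y² - 8y) = -1398
Complete the square: 10(x - 12)² + 3(y - 4)² = -1398 + 1440 + 48 = 90
Dividing both sides by 90: (x - 12)²/9 + (y - 4)²/30 = 1
Ellipse, center (12, 4), major axis vertical; a² = 30, b² = 9.
a² = 30 so a = √30; the major axis has length 2a = 2√30.

2√30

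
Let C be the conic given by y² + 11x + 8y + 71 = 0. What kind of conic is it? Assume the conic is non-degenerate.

No xy term. Coefficients of x² and y² are A = 0, C = 1.
Exactly one squared variable ⇒ parabola.

parabola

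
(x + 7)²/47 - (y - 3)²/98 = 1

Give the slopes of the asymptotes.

Center (-7, 3). The positive term is the x-term, so the transverse axis is horizontal; a² = 47, b² = 98.
For a horizontal hyperbola the asymptotes have slope ±b/a.
Here that is ±7√2/√47 = ±7√94/47.

7√94/47 and -7√94/47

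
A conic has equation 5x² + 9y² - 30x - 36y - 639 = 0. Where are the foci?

(-5, 2) and (11, 2)

Collect terms: 5(x² - 6x) + 9(y² - 4y) = 639
Complete the square in x and y: 5(x - 3)² + 9(y - 2)² = 639 + 45 + 36 = 720
Dividing both sides by 720: (x - 3)²/144 + (y - 2)²/80 = 1
Ellipse, center (3, 2), major axis horizontal; a² = 144, b² = 80.
c² = a² - b² = 144 - 80 = 64, so c = 8.
Foci lie on the horizontal axis through the center: (h ± c, k).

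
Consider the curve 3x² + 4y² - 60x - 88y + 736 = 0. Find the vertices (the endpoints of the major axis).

(6, 11) and (14, 11)

Rearranging, 3(x² - 20x) + 4(y² - 22y) = -736.
Completing the square gives 3(x - 10)² + 4(y - 11)² = -736 + 300 + 484 = 48.
Dividing both sides by 48: (x - 10)²/16 + (y - 11)²/12 = 1
Ellipse, center (10, 11), major axis horizontal; a² = 16, b² = 12.
a = 4. Vertices at (h ± a, k).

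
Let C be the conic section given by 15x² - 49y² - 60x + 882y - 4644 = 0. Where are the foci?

Collect terms: 15(x² - 4x) -49(y² - 18y) = 4644
Complete the square in x and y: 15(x - 2)² -49(y - 9)² = 4644 + 60 - 3969 = 735
Dividing both sides by 735: (x - 2)²/49 - (y - 9)²/15 = 1
Hyperbola, center (2, 9), transverse axis horizontal; a² = 49, b² = 15.
c² = a² + b² = 49 + 15 = 64, so c = 8.
Foci lie on the horizontal axis through the center: (h ± c, k).

(-6, 9) and (10, 9)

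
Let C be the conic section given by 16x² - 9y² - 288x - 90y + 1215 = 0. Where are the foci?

(9, -10) and (9, 0)

16(x² - 18x) -9(y² + 10y) = -1215
Complete the square in x and y: 16(x - 9)² -9(y + 5)² = -1215 + 1296 - 225 = -144
Dividing both sides by -144: (y + 5)²/16 - (x - 9)²/9 = 1
Hyperbola, center (9, -5), transverse axis vertical; a² = 16, b² = 9.
c² = a² + b² = 16 + 9 = 25, so c = 5.
Foci lie on the vertical axis through the center: (h, k ± c).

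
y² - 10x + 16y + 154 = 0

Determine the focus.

Only y is squared. Complete the square in y: (y + 8)² = 10(x - 9).
Vertex (9, -8); 4p = 10 so p = 5/2. Opens right.
Focus is p units from the vertex along the axis: (h + p, k).

(23/2, -8)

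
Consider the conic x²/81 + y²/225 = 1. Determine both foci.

Center (0, 0). The larger denominator 225 sits under the y-term, so the major axis is vertical; a² = 225, b² = 81.
c² = a² - b² = 225 - 81 = 144, so c = 12.
Foci lie on the vertical axis through the center: (h, k ± c).

(0, -12) and (0, 12)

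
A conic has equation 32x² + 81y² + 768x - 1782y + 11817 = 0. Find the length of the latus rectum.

Group: 32(x² + 24x) + 81(y² - 22y) = -11817
Complete the square: 32(x + 12)² + 81(y - 11)² = -11817 + 4608 + 9801 = 2592
Divide through by 2592 to get (x + 12)²/81 + (y - 11)²/32 = 1.
Ellipse, center (-12, 11), major axis horizontal; a² = 81, b² = 32.
Latus rectum length = 2b²/a = 2·32/9 = 64/9.

64/9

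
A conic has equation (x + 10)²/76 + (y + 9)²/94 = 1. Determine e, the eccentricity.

Center (-10, -9). The larger denominator 94 sits under the y-term, so the major axis is vertical; a² = 94, b² = 76.
c² = a² - b² = 18, so c = 3√2.
e = c/a = 3√2/√94 = 3√47/47.

e = 3√47/47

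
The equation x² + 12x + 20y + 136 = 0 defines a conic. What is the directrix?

Only x is squared. Complete the square in x: (x + 6)² = -20(y + 5).
Vertex (-6, -5); 4p = -20 so p = -5. Opens down.
Directrix is the horizontal line y = k − p = -5 − (-5) = 0.

y = 0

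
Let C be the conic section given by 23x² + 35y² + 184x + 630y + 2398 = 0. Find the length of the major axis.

2√35

Collect terms: 23(x² + 8x) + 35(y² + 18y) = -2398
Complete the square: 23(x + 4)² + 35(y + 9)² = -2398 + 368 + 2835 = 805
Divide by 805: (x + 4)²/35 + (y + 9)²/23 = 1
Ellipse, center (-4, -9), major axis horizontal; a² = 35, b² = 23.
a² = 35 so a = √35; the major axis has length 2a = 2√35.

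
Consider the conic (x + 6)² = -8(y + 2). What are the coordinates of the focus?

Vertex (-6, -2); 4p = -8 so p = -2. Opens down.
Focus is p units from the vertex along the axis: (h, k + p).

(-6, -4)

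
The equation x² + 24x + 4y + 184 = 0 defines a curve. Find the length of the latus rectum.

Only x is squared. Complete the square in x: (x + 12)² = -4(y + 10).
Vertex (-12, -10); 4p = -4 so p = -1. Opens down.
Latus rectum length = |4p| = 4.

4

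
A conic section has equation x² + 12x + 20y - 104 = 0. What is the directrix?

Only x is squared. Complete the square in x: (x + 6)² = -20(y - 7).
Vertex (-6, 7); 4p = -20 so p = -5. Opens down.
Directrix is the horizontal line y = k − p = 7 − (-5) = 12.

y = 12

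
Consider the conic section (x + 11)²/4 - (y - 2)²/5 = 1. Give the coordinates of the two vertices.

(-13, 2) and (-9, 2)

Center (-11, 2). The positive term is the x-term, so the transverse axis is horizontal; a² = 4, b² = 5.
a = 2. Vertices at (h ± a, k).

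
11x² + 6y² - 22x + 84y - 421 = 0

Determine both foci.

Group the x- and y-terms: 11(x² - 2x) + 6(y² + 14y) = 421
Complete the square: 11(x - 1)² + 6(y + 7)² = 421 + 11 + 294 = 726
Divide by 726: (x - 1)²/66 + (y + 7)²/121 = 1
Ellipse, center (1, -7), major axis vertical; a² = 121, b² = 66.
c² = a² - b² = 121 - 66 = 55, so c = √55.
Foci lie on the vertical axis through the center: (h, k ± c).

(1, -7 - √55) and (1, -7 + √55)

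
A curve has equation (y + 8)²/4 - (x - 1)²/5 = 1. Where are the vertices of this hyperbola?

Center (1, -8). The positive term is the y-term, so the transverse axis is vertical; a² = 4, b² = 5.
a = 2. Vertices at (h, k ± a).

(1, -10) and (1, -6)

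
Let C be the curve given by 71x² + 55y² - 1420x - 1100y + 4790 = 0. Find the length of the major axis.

Group: 71(x² - 20x) + 55(y² - 20y) = -4790
Complete the square: 71(x - 10)² + 55(y - 10)² = -4790 + 7100 + 5500 = 7810
Divide through by 7810 to get (x - 10)²/110 + (y - 10)²/142 = 1.
Ellipse, center (10, 10), major axis vertical; a² = 142, b² = 110.
a² = 142 so a = √142; the major axis has length 2a = 2√142.

2√142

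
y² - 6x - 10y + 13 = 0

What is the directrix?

x = -7/2

Only y is squared. Complete the square in y: (y - 5)² = 6(x + 2).
Vertex (-2, 5); 4p = 6 so p = 3/2. Opens right.
Directrix is the vertical line x = h − p = -2 − (3/2) = -7/2.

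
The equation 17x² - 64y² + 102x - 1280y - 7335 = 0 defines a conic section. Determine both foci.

Group the x- and y-terms: 17(x² + 6x) -64(y² + 20y) = 7335
Completing the square gives 17(x + 3)² -64(y + 10)² = 7335 + 153 - 6400 = 1088.
Dividing both sides by 1088: (x + 3)²/64 - (y + 10)²/17 = 1
Hyperbola, center (-3, -10), transverse axis horizontal; a² = 64, b² = 17.
c² = a² + b² = 64 + 17 = 81, so c = 9.
Foci lie on the horizontal axis through the center: (h ± c, k).

(-12, -10) and (6, -10)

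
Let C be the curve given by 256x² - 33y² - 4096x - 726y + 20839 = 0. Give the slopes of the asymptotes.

16√33/33 and -16√33/33

Group the x- and y-terms: 256(x² - 16x) -33(y² + 22y) = -20839
256(x - 8)² -33(y + 11)² = -20839 + 16384 - 3993 = -8448
Divide by -8448: (y + 11)²/256 - (x - 8)²/33 = 1
Hyperbola, center (8, -11), transverse axis vertical; a² = 256, b² = 33.
For a vertical hyperbola the asymptotes have slope ±a/b.
Here that is ±16/√33 = ±16√33/33.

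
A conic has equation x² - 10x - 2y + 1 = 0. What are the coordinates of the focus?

Only x is squared. Complete the square in x: (x - 5)² = 2(y + 12).
Vertex (5, -12); 4p = 2 so p = 1/2. Opens up.
Focus is p units from the vertex along the axis: (h, k + p).

(5, -23/2)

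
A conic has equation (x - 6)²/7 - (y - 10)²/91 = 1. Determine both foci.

(6 - 7√2, 10) and (6 + 7√2, 10)

Center (6, 10). The positive term is the x-term, so the transverse axis is horizontal; a² = 7, b² = 91.
c² = a² + b² = 7 + 91 = 98, so c = 7√2.
Foci lie on the horizontal axis through the center: (h ± c, k).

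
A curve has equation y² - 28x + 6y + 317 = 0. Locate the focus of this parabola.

Only y is squared. Complete the square in y: (y + 3)² = 28(x - 11).
Vertex (11, -3); 4p = 28 so p = 7. Opens right.
Focus is p units from the vertex along the axis: (h + p, k).

(18, -3)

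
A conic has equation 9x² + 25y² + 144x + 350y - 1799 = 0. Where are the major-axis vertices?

Collect terms: 9(x² + 16x) + 25(y² + 14y) = 1799
Complete the square: 9(x + 8)² + 25(y + 7)² = 1799 + 576 + 1225 = 3600
Divide through by 3600 to get (x + 8)²/400 + (y + 7)²/144 = 1.
Ellipse, center (-8, -7), major axis horizontal; a² = 400, b² = 144.
a = 20. Vertices at (h ± a, k).

(-28, -7) and (12, -7)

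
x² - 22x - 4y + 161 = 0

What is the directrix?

y = 9

Only x is squared. Complete the square in x: (x - 11)² = 4(y - 10).
Vertex (11, 10); 4p = 4 so p = 1. Opens up.
Directrix is the horizontal line y = k − p = 10 − (1) = 9.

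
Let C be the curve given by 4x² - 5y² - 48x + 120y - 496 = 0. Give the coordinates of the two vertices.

(6, 8) and (6, 16)

Group the x- and y-terms: 4(x² - 12x) -5(y² - 24y) = 496
Complete the square in x and y: 4(x - 6)² -5(y - 12)² = 496 + 144 - 720 = -80
Divide through by -80 to get (y - 12)²/16 - (x - 6)²/20 = 1.
Hyperbola, center (6, 12), transverse axis vertical; a² = 16, b² = 20.
a = 4. Vertices at (h, k ± a).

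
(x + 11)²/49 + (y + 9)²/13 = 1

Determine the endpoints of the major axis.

Center (-11, -9). The larger denominator 49 sits under the x-term, so the major axis is horizontal; a² = 49, b² = 13.
a = 7. Vertices at (h ± a, k).

(-18, -9) and (-4, -9)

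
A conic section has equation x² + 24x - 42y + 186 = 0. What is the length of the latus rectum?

Only x is squared. Complete the square in x: (x + 12)² = 42(y - 1).
Vertex (-12, 1); 4p = 42 so p = 21/2. Opens up.
Latus rectum length = |4p| = 42.

42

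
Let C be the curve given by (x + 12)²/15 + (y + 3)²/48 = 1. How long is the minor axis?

2√15

Center (-12, -3). The larger denominator 48 sits under the y-term, so the major axis is vertical; a² = 48, b² = 15.
b² = 15 so b = √15; the minor axis has length 2b = 2√15.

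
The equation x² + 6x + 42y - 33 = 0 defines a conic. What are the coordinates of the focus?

(-3, -19/2)

Only x is squared. Complete the square in x: (x + 3)² = -42(y - 1).
Vertex (-3, 1); 4p = -42 so p = -21/2. Opens down.
Focus is p units from the vertex along the axis: (h, k + p).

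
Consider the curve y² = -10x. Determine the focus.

Vertex (0, 0); 4p = -10 so p = -5/2. Opens left.
Focus is p units from the vertex along the axis: (h + p, k).

(-5/2, 0)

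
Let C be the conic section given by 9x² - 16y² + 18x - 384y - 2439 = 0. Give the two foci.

9(x² + 2x) -16(y² + 24y) = 2439
Complete the square: 9(x + 1)² -16(y + 12)² = 2439 + 9 - 2304 = 144
Divide through by 144 to get (x + 1)²/16 - (y + 12)²/9 = 1.
Hyperbola, center (-1, -12), transverse axis horizontal; a² = 16, b² = 9.
c² = a² + b² = 16 + 9 = 25, so c = 5.
Foci lie on the horizontal axis through the center: (h ± c, k).

(-6, -12) and (4, -12)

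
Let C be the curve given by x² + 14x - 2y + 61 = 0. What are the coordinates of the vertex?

Only x is squared. Complete the square in x: (x + 7)² = 2(y - 6).
Vertex (-7, 6); 4p = 2 so p = 1/2. Opens up.

(-7, 6)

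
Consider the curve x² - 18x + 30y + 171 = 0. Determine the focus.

Only x is squared. Complete the square in x: (x - 9)² = -30(y + 3).
Vertex (9, -3); 4p = -30 so p = -15/2. Opens down.
Focus is p units from the vertex along the axis: (h, k + p).

(9, -21/2)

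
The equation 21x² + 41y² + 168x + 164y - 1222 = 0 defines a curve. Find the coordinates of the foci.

Collect terms: 21(x² + 8x) + 41(y² + 4y) = 1222
Completing the square gives 21(x + 4)² + 41(y + 2)² = 1222 + 336 + 164 = 1722.
Dividing both sides by 1722: (x + 4)²/82 + (y + 2)²/42 = 1
Ellipse, center (-4, -2), major axis horizontal; a² = 82, b² = 42.
c² = a² - b² = 82 - 42 = 40, so c = 2√10.
Foci lie on the horizontal axis through the center: (h ± c, k).

(-4 - 2√10, -2) and (-4 + 2√10, -2)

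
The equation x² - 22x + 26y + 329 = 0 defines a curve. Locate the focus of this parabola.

Only x is squared. Complete the square in x: (x - 11)² = -26(y + 8).
Vertex (11, -8); 4p = -26 so p = -13/2. Opens down.
Focus is p units from the vertex along the axis: (h, k + p).

(11, -29/2)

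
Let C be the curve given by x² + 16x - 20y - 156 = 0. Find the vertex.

Only x is squared. Complete the square in x: (x + 8)² = 20(y + 11).
Vertex (-8, -11); 4p = 20 so p = 5. Opens up.

(-8, -11)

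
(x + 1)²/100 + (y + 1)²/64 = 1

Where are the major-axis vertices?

(-11, -1) and (9, -1)

Center (-1, -1). The larger denominator 100 sits under the x-term, so the major axis is horizontal; a² = 100, b² = 64.
a = 10. Vertices at (h ± a, k).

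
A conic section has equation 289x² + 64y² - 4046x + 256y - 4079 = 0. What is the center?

(7, -2)

Collect terms: 289(x² - 14x) + 64(y² + 4y) = 4079
289(x - 7)² + 64(y + 2)² = 4079 + 14161 + 256 = 18496
Divide through by 18496 to get (x - 7)²/64 + (y + 2)²/289 = 1.
Ellipse with center (7, -2).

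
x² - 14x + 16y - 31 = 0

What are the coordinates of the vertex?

(7, 5)

Only x is squared. Complete the square in x: (x - 7)² = -16(y - 5).
Vertex (7, 5); 4p = -16 so p = -4. Opens down.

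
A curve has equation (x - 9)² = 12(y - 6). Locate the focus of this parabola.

Vertex (9, 6); 4p = 12 so p = 3. Opens up.
Focus is p units from the vertex along the axis: (h, k + p).

(9, 9)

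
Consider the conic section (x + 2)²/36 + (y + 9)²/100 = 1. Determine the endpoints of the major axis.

Center (-2, -9). The larger denominator 100 sits under the y-term, so the major axis is vertical; a² = 100, b² = 36.
a = 10. Vertices at (h, k ± a).

(-2, -19) and (-2, 1)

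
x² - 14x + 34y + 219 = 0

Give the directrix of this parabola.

y = 7/2

Only x is squared. Complete the square in x: (x - 7)² = -34(y + 5).
Vertex (7, -5); 4p = -34 so p = -17/2. Opens down.
Directrix is the horizontal line y = k − p = -5 − (-17/2) = 7/2.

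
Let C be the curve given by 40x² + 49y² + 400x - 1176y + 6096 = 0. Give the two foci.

(-8, 12) and (-2, 12)

Group: 40(x² + 10x) + 49(y² - 24y) = -6096
Complete the square: 40(x + 5)² + 49(y - 12)² = -6096 + 1000 + 7056 = 1960
Divide through by 1960 to get (x + 5)²/49 + (y - 12)²/40 = 1.
Ellipse, center (-5, 12), major axis horizontal; a² = 49, b² = 40.
c² = a² - b² = 49 - 40 = 9, so c = 3.
Foci lie on the horizontal axis through the center: (h ± c, k).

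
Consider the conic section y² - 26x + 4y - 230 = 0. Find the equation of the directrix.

x = -31/2

Only y is squared. Complete the square in y: (y + 2)² = 26(x + 9).
Vertex (-9, -2); 4p = 26 so p = 13/2. Opens right.
Directrix is the vertical line x = h − p = -9 − (13/2) = -31/2.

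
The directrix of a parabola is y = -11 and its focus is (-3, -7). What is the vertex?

The vertex is the midpoint between the focus and the directrix along the axis of symmetry.
Axis is vertical (directrix is horizontal). Vertex y-coordinate = (-7 + (-11))/2 = -9; x-coordinate = -3.

(-3, -9)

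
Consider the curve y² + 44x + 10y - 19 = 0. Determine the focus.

(-10, -5)

Only y is squared. Complete the square in y: (y + 5)² = -44(x - 1).
Vertex (1, -5); 4p = -44 so p = -11. Opens left.
Focus is p units from the vertex along the axis: (h + p, k).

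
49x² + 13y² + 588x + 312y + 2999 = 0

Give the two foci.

(-6, -18) and (-6, -6)

Group the x- and y-terms: 49(x² + 12x) + 13(y² + 24y) = -2999
Complete the square in x and y: 49(x + 6)² + 13(y + 12)² = -2999 + 1764 + 1872 = 637
Dividing both sides by 637: (x + 6)²/13 + (y + 12)²/49 = 1
Ellipse, center (-6, -12), major axis vertical; a² = 49, b² = 13.
c² = a² - b² = 49 - 13 = 36, so c = 6.
Foci lie on the vertical axis through the center: (h, k ± c).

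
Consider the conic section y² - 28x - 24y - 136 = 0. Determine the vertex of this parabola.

(-10, 12)

Only y is squared. Complete the square in y: (y - 12)² = 28(x + 10).
Vertex (-10, 12); 4p = 28 so p = 7. Opens right.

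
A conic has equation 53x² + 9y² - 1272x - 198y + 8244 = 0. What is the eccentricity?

e = 2√583/53

Group: 53(x² - 24x) + 9(y² - 22y) = -8244
Completing the square gives 53(x - 12)² + 9(y - 11)² = -8244 + 7632 + 1089 = 477.
Divide by 477: (x - 12)²/9 + (y - 11)²/53 = 1
Ellipse, center (12, 11), major axis vertical; a² = 53, b² = 9.
c² = a² - b² = 44, so c = 2√11.
e = c/a = 2√11/√53 = 2√583/53.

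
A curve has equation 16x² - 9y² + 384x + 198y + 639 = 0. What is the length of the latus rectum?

64/3

Group: 16(x² + 24x) -9(y² - 22y) = -639
16(x + 12)² -9(y - 11)² = -639 + 2304 - 1089 = 576
Dividing both sides by 576: (x + 12)²/36 - (y - 11)²/64 = 1
Hyperbola, center (-12, 11), transverse axis horizontal; a² = 36, b² = 64.
Latus rectum length = 2b²/a = 2·64/6 = 64/3.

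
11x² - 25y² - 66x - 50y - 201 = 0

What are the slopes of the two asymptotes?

Rearranging, 11(x² - 6x) -25(y² + 2y) = 201.
Complete the square: 11(x - 3)² -25(y + 1)² = 201 + 99 - 25 = 275
Divide by 275: (x - 3)²/25 - (y + 1)²/11 = 1
Hyperbola, center (3, -1), transverse axis horizontal; a² = 25, b² = 11.
For a horizontal hyperbola the asymptotes have slope ±b/a.
Here that is ±√11/5.

√11/5 and -√11/5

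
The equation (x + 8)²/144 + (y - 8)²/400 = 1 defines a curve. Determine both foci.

Center (-8, 8). The larger denominator 400 sits under the y-term, so the major axis is vertical; a² = 400, b² = 144.
c² = a² - b² = 400 - 144 = 256, so c = 16.
Foci lie on the vertical axis through the center: (h, k ± c).

(-8, -8) and (-8, 24)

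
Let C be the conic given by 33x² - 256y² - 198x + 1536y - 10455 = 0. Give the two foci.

Group: 33(x² - 6x) -256(y² - 6y) = 10455
Complete the square: 33(x - 3)² -256(y - 3)² = 10455 + 297 - 2304 = 8448
Divide through by 8448 to get (x - 3)²/256 - (y - 3)²/33 = 1.
Hyperbola, center (3, 3), transverse axis horizontal; a² = 256, b² = 33.
c² = a² + b² = 256 + 33 = 289, so c = 17.
Foci lie on the horizontal axis through the center: (h ± c, k).

(-14, 3) and (20, 3)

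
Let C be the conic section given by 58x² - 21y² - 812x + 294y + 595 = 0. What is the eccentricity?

e = √1659/21

Rearranging, 58(x² - 14x) -21(y² - 14y) = -595.
Completing the square gives 58(x - 7)² -21(y - 7)² = -595 + 2842 - 1029 = 1218.
Dividing both sides by 1218: (x - 7)²/21 - (y - 7)²/58 = 1
Hyperbola, center (7, 7), transverse axis horizontal; a² = 21, b² = 58.
c² = a² + b² = 79, so c = √79.
e = c/a = √79/√21 = √1659/21.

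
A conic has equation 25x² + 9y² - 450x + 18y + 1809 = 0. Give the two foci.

(9, -5) and (9, 3)

Group the x- and y-terms: 25(x² - 18x) + 9(y² + 2y) = -1809
25(x - 9)² + 9(y + 1)² = -1809 + 2025 + 9 = 225
Divide through by 225 to get (x - 9)²/9 + (y + 1)²/25 = 1.
Ellipse, center (9, -1), major axis vertical; a² = 25, b² = 9.
c² = a² - b² = 25 - 9 = 16, so c = 4.
Foci lie on the vertical axis through the center: (h, k ± c).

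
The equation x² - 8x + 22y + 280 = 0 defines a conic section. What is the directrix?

Only x is squared. Complete the square in x: (x - 4)² = -22(y + 12).
Vertex (4, -12); 4p = -22 so p = -11/2. Opens down.
Directrix is the horizontal line y = k − p = -12 − (-11/2) = -13/2.

y = -13/2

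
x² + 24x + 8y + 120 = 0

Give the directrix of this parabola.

y = 5

Only x is squared. Complete the square in x: (x + 12)² = -8(y - 3).
Vertex (-12, 3); 4p = -8 so p = -2. Opens down.
Directrix is the horizontal line y = k − p = 3 − (-2) = 5.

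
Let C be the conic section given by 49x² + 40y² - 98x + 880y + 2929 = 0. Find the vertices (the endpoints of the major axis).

Rearranging, 49(x² - 2x) + 40(y² + 22y) = -2929.
Complete the square in x and y: 49(x - 1)² + 40(y + 11)² = -2929 + 49 + 4840 = 1960
Dividing both sides by 1960: (x - 1)²/40 + (y + 11)²/49 = 1
Ellipse, center (1, -11), major axis vertical; a² = 49, b² = 40.
a = 7. Vertices at (h, k ± a).

(1, -18) and (1, -4)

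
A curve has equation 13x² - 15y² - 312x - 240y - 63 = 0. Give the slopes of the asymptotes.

13(x² - 24x) -15(y² + 16y) = 63
13(x - 12)² -15(y + 8)² = 63 + 1872 - 960 = 975
Divide by 975: (x - 12)²/75 - (y + 8)²/65 = 1
Hyperbola, center (12, -8), transverse axis horizontal; a² = 75, b² = 65.
For a horizontal hyperbola the asymptotes have slope ±b/a.
Here that is ±√65/5√3 = ±√195/15.

√195/15 and -√195/15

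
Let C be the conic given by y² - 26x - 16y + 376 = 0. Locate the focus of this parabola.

Only y is squared. Complete the square in y: (y - 8)² = 26(x - 12).
Vertex (12, 8); 4p = 26 so p = 13/2. Opens right.
Focus is p units from the vertex along the axis: (h + p, k).

(37/2, 8)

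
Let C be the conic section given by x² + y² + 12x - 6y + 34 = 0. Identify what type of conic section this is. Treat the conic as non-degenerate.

circle

No xy term. Coefficients of x² and y² are A = 1, C = 1.
A = C (same sign) ⇒ circle.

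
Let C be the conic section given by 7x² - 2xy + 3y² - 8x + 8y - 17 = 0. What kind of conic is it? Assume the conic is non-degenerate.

ellipse

A = 7, B = -2, C = 3.
Discriminant B² − 4AC = (-2)² − 4·7·3 = -80.
B² − 4AC < 0 ⇒ ellipse.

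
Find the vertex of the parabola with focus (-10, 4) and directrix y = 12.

(-10, 8)

The vertex is the midpoint between the focus and the directrix along the axis of symmetry.
Axis is vertical (directrix is horizontal). Vertex y-coordinate = (4 + 12)/2 = 8; x-coordinate = -10.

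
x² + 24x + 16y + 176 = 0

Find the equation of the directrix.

y = 2

Only x is squared. Complete the square in x: (x + 12)² = -16(y + 2).
Vertex (-12, -2); 4p = -16 so p = -4. Opens down.
Directrix is the horizontal line y = k − p = -2 − (-4) = 2.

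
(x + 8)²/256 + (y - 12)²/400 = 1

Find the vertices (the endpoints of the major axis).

(-8, -8) and (-8, 32)

Center (-8, 12). The larger denominator 400 sits under the y-term, so the major axis is vertical; a² = 400, b² = 256.
a = 20. Vertices at (h, k ± a).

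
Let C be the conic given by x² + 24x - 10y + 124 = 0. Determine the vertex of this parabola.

(-12, -2)

Only x is squared. Complete the square in x: (x + 12)² = 10(y + 2).
Vertex (-12, -2); 4p = 10 so p = 5/2. Opens up.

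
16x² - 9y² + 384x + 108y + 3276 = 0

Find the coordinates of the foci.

(-12, -9) and (-12, 21)

16(x² + 24x) -9(y² - 12y) = -3276
Complete the square: 16(x + 12)² -9(y - 6)² = -3276 + 2304 - 324 = -1296
Divide through by -1296 to get (y - 6)²/144 - (x + 12)²/81 = 1.
Hyperbola, center (-12, 6), transverse axis vertical; a² = 144, b² = 81.
c² = a² + b² = 144 + 81 = 225, so c = 15.
Foci lie on the vertical axis through the center: (h, k ± c).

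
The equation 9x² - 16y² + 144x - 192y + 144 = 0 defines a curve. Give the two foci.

(-8, -11) and (-8, -1)

Group the x- and y-terms: 9(x² + 16x) -16(y² + 12y) = -144
Complete the square in x and y: 9(x + 8)² -16(y + 6)² = -144 + 576 - 576 = -144
Divide through by -144 to get (y + 6)²/9 - (x + 8)²/16 = 1.
Hyperbola, center (-8, -6), transverse axis vertical; a² = 9, b² = 16.
c² = a² + b² = 9 + 16 = 25, so c = 5.
Foci lie on the vertical axis through the center: (h, k ± c).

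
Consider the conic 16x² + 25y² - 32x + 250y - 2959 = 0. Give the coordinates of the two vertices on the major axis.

Rearranging, 16(x² - 2x) + 25(y² + 10y) = 2959.
Complete the square in x and y: 16(x - 1)² + 25(y + 5)² = 2959 + 16 + 625 = 3600
Divide through by 3600 to get (x - 1)²/225 + (y + 5)²/144 = 1.
Ellipse, center (1, -5), major axis horizontal; a² = 225, b² = 144.
a = 15. Vertices at (h ± a, k).

(-14, -5) and (16, -5)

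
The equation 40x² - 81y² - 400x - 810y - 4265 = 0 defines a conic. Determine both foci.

Rearranging, 40(x² - 10x) -81(y² + 10y) = 4265.
Complete the square: 40(x - 5)² -81(y + 5)² = 4265 + 1000 - 2025 = 3240
Divide through by 3240 to get (x - 5)²/81 - (y + 5)²/40 = 1.
Hyperbola, center (5, -5), transverse axis horizontal; a² = 81, b² = 40.
c² = a² + b² = 81 + 40 = 121, so c = 11.
Foci lie on the horizontal axis through the center: (h ± c, k).

(-6, -5) and (16, -5)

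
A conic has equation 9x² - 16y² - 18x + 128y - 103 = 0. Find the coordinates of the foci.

Group the x- and y-terms: 9(x² - 2x) -16(y² - 8y) = 103
Complete the square in x and y: 9(x - 1)² -16(y - 4)² = 103 + 9 - 256 = -144
Divide by -144: (y - 4)²/9 - (x - 1)²/16 = 1
Hyperbola, center (1, 4), transverse axis vertical; a² = 9, b² = 16.
c² = a² + b² = 9 + 16 = 25, so c = 5.
Foci lie on the vertical axis through the center: (h, k ± c).

(1, -1) and (1, 9)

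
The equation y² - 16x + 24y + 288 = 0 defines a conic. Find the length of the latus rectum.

16

Only y is squared. Complete the square in y: (y + 12)² = 16(x - 9).
Vertex (9, -12); 4p = 16 so p = 4. Opens right.
Latus rectum length = |4p| = 16.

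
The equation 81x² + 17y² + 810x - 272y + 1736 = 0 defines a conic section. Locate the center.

Rearranging, 81(x² + 10x) + 17(y² - 16y) = -1736.
81(x + 5)² + 17(y - 8)² = -1736 + 2025 + 1088 = 1377
Divide through by 1377 to get (x + 5)²/17 + (y - 8)²/81 = 1.
Ellipse with center (-5, 8).

(-5, 8)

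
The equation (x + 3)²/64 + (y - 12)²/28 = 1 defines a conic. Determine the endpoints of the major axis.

(-11, 12) and (5, 12)

Center (-3, 12). The larger denominator 64 sits under the x-term, so the major axis is horizontal; a² = 64, b² = 28.
a = 8. Vertices at (h ± a, k).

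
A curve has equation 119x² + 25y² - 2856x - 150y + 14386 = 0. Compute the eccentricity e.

Group the x- and y-terms: 119(x² - 24x) + 25(y² - 6y) = -14386
Completing the square gives 119(x - 12)² + 25(y - 3)² = -14386 + 17136 + 225 = 2975.
Divide through by 2975 to get (x - 12)²/25 + (y - 3)²/119 = 1.
Ellipse, center (12, 3), major axis vertical; a² = 119, b² = 25.
c² = a² - b² = 94, so c = √94.
e = c/a = √94/√119 = √11186/119.

e = √11186/119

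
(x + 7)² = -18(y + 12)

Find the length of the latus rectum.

Vertex (-7, -12); 4p = -18 so p = -9/2. Opens down.
Latus rectum length = |4p| = 18.

18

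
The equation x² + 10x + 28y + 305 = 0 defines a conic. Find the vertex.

(-5, -10)

Only x is squared. Complete the square in x: (x + 5)² = -28(y + 10).
Vertex (-5, -10); 4p = -28 so p = -7. Opens down.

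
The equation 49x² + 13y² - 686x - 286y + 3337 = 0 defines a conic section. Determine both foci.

Group the x- and y-terms: 49(x² - 14x) + 13(y² - 22y) = -3337
Complete the square in x and y: 49(x - 7)² + 13(y - 11)² = -3337 + 2401 + 1573 = 637
Divide through by 637 to get (x - 7)²/13 + (y - 11)²/49 = 1.
Ellipse, center (7, 11), major axis vertical; a² = 49, b² = 13.
c² = a² - b² = 49 - 13 = 36, so c = 6.
Foci lie on the vertical axis through the center: (h, k ± c).

(7, 5) and (7, 17)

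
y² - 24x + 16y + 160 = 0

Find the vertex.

(4, -8)

Only y is squared. Complete the square in y: (y + 8)² = 24(x - 4).
Vertex (4, -8); 4p = 24 so p = 6. Opens right.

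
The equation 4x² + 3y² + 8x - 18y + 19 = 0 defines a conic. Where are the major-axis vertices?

(-1, 1) and (-1, 5)

Group the x- and y-terms: 4(x² + 2x) + 3(y² - 6y) = -19
Complete the square in x and y: 4(x + 1)² + 3(y - 3)² = -19 + 4 + 27 = 12
Divide through by 12 to get (x + 1)²/3 + (y - 3)²/4 = 1.
Ellipse, center (-1, 3), major axis vertical; a² = 4, b² = 3.
a = 2. Vertices at (h, k ± a).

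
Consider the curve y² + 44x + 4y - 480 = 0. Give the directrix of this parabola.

Only y is squared. Complete the square in y: (y + 2)² = -44(x - 11).
Vertex (11, -2); 4p = -44 so p = -11. Opens left.
Directrix is the vertical line x = h − p = 11 − (-11) = 22.

x = 22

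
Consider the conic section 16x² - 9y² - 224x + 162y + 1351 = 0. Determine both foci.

16(x² - 14x) -9(y² - 18y) = -1351
Complete the square in x and y: 16(x - 7)² -9(y - 9)² = -1351 + 784 - 729 = -1296
Divide through by -1296 to get (y - 9)²/144 - (x - 7)²/81 = 1.
Hyperbola, center (7, 9), transverse axis vertical; a² = 144, b² = 81.
c² = a² + b² = 144 + 81 = 225, so c = 15.
Foci lie on the vertical axis through the center: (h, k ± c).

(7, -6) and (7, 24)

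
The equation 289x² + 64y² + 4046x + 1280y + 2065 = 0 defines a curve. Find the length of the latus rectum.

289(x² + 14x) + 64(y² + 20y) = -2065
Complete the square: 289(x + 7)² + 64(y + 10)² = -2065 + 14161 + 6400 = 18496
Divide by 18496: (x + 7)²/64 + (y + 10)²/289 = 1
Ellipse, center (-7, -10), major axis vertical; a² = 289, b² = 64.
Latus rectum length = 2b²/a = 2·64/17 = 128/17.

128/17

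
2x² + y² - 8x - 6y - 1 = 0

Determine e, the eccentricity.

e = √2/2

Collect terms: 2(x² - 4x) + (y² - 6y) = 1
2(x - 2)² + (y - 3)² = 1 + 8 + 9 = 18
Dividing both sides by 18: (x - 2)²/9 + (y - 3)²/18 = 1
Ellipse, center (2, 3), major axis vertical; a² = 18, b² = 9.
c² = a² - b² = 9, so c = 3.
e = c/a = 3/3√2 = √2/2.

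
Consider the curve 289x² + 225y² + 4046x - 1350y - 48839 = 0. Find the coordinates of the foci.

(-7, -5) and (-7, 11)

Collect terms: 289(x² + 14x) + 225(y² - 6y) = 48839
Complete the square: 289(x + 7)² + 225(y - 3)² = 48839 + 14161 + 2025 = 65025
Dividing both sides by 65025: (x + 7)²/225 + (y - 3)²/289 = 1
Ellipse, center (-7, 3), major axis vertical; a² = 289, b² = 225.
c² = a² - b² = 289 - 225 = 64, so c = 8.
Foci lie on the vertical axis through the center: (h, k ± c).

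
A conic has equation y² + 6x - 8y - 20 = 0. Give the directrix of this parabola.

x = 15/2

Only y is squared. Complete the square in y: (y - 4)² = -6(x - 6).
Vertex (6, 4); 4p = -6 so p = -3/2. Opens left.
Directrix is the vertical line x = h − p = 6 − (-3/2) = 15/2.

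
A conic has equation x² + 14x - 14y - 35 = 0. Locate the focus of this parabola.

(-7, -5/2)

Only x is squared. Complete the square in x: (x + 7)² = 14(y + 6).
Vertex (-7, -6); 4p = 14 so p = 7/2. Opens up.
Focus is p units from the vertex along the axis: (h, k + p).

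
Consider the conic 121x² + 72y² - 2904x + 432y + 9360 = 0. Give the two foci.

Rearranging, 121(x² - 24x) + 72(y² + 6y) = -9360.
Complete the square in x and y: 121(x - 12)² + 72(y + 3)² = -9360 + 17424 + 648 = 8712
Divide through by 8712 to get (x - 12)²/72 + (y + 3)²/121 = 1.
Ellipse, center (12, -3), major axis vertical; a² = 121, b² = 72.
c² = a² - b² = 121 - 72 = 49, so c = 7.
Foci lie on the vertical axis through the center: (h, k ± c).

(12, -10) and (12, 4)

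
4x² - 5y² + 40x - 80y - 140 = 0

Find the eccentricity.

Group: 4(x² + 10x) -5(y² + 16y) = 140
4(x + 5)² -5(y + 8)² = 140 + 100 - 320 = -80
Divide through by -80 to get (y + 8)²/16 - (x + 5)²/20 = 1.
Hyperbola, center (-5, -8), transverse axis vertical; a² = 16, b² = 20.
c² = a² + b² = 36, so c = 6.
e = c/a = 6/4 = 3/2.

e = 3/2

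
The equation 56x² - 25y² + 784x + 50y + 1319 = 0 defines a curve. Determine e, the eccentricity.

56(x² + 14x) -25(y² - 2y) = -1319
56(x + 7)² -25(y - 1)² = -1319 + 2744 - 25 = 1400
Dividing both sides by 1400: (x + 7)²/25 - (y - 1)²/56 = 1
Hyperbola, center (-7, 1), transverse axis horizontal; a² = 25, b² = 56.
c² = a² + b² = 81, so c = 9.
e = c/a = 9/5.

e = 9/5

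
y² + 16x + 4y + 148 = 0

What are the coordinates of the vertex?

Only y is squared. Complete the square in y: (y + 2)² = -16(x + 9).
Vertex (-9, -2); 4p = -16 so p = -4. Opens left.

(-9, -2)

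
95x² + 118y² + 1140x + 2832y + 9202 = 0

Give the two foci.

(-6 - √23, -12) and (-6 + √23, -12)

Group the x- and y-terms: 95(x² + 12x) + 118(y² + 24y) = -9202
95(x + 6)² + 118(y + 12)² = -9202 + 3420 + 16992 = 11210
Dividing both sides by 11210: (x + 6)²/118 + (y + 12)²/95 = 1
Ellipse, center (-6, -12), major axis horizontal; a² = 118, b² = 95.
c² = a² - b² = 118 - 95 = 23, so c = √23.
Foci lie on the horizontal axis through the center: (h ± c, k).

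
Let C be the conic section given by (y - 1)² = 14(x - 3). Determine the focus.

Vertex (3, 1); 4p = 14 so p = 7/2. Opens right.
Focus is p units from the vertex along the axis: (h + p, k).

(13/2, 1)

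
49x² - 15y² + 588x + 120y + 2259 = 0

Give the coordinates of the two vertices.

Group the x- and y-terms: 49(x² + 12x) -15(y² - 8y) = -2259
49(x + 6)² -15(y - 4)² = -2259 + 1764 - 240 = -735
Divide through by -735 to get (y - 4)²/49 - (x + 6)²/15 = 1.
Hyperbola, center (-6, 4), transverse axis vertical; a² = 49, b² = 15.
a = 7. Vertices at (h, k ± a).

(-6, -3) and (-6, 11)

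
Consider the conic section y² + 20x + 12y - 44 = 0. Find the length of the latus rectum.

Only y is squared. Complete the square in y: (y + 6)² = -20(x - 4).
Vertex (4, -6); 4p = -20 so p = -5. Opens left.
Latus rectum length = |4p| = 20.

20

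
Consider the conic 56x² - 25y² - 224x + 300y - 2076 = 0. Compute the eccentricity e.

e = 9/5

Group the x- and y-terms: 56(x² - 4x) -25(y² - 12y) = 2076
Complete the square: 56(x - 2)² -25(y - 6)² = 2076 + 224 - 900 = 1400
Dividing both sides by 1400: (x - 2)²/25 - (y - 6)²/56 = 1
Hyperbola, center (2, 6), transverse axis horizontal; a² = 25, b² = 56.
c² = a² + b² = 81, so c = 9.
e = c/a = 9/5.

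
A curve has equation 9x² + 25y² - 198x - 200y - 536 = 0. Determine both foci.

(-1, 4) and (23, 4)

Rearranging, 9(x² - 22x) + 25(y² - 8y) = 536.
9(x - 11)² + 25(y - 4)² = 536 + 1089 + 400 = 2025
Divide by 2025: (x - 11)²/225 + (y - 4)²/81 = 1
Ellipse, center (11, 4), major axis horizontal; a² = 225, b² = 81.
c² = a² - b² = 225 - 81 = 144, so c = 12.
Foci lie on the horizontal axis through the center: (h ± c, k).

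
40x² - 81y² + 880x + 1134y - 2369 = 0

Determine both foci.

(-22, 7) and (0, 7)

Group the x- and y-terms: 40(x² + 22x) -81(y² - 14y) = 2369
Complete the square in x and y: 40(x + 11)² -81(y - 7)² = 2369 + 4840 - 3969 = 3240
Divide through by 3240 to get (x + 11)²/81 - (y - 7)²/40 = 1.
Hyperbola, center (-11, 7), transverse axis horizontal; a² = 81, b² = 40.
c² = a² + b² = 81 + 40 = 121, so c = 11.
Foci lie on the horizontal axis through the center: (h ± c, k).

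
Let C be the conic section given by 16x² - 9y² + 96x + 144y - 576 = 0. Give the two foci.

(-8, 8) and (2, 8)

Rearranging, 16(x² + 6x) -9(y² - 16y) = 576.
Completing the square gives 16(x + 3)² -9(y - 8)² = 576 + 144 - 576 = 144.
Dividing both sides by 144: (x + 3)²/9 - (y - 8)²/16 = 1
Hyperbola, center (-3, 8), transverse axis horizontal; a² = 9, b² = 16.
c² = a² + b² = 9 + 16 = 25, so c = 5.
Foci lie on the horizontal axis through the center: (h ± c, k).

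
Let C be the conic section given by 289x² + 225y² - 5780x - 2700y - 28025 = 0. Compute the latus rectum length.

450/17

Rearranging, 289(x² - 20x) + 225(y² - 12y) = 28025.
Complete the square in x and y: 289(x - 10)² + 225(y - 6)² = 28025 + 28900 + 8100 = 65025
Divide through by 65025 to get (x - 10)²/225 + (y - 6)²/289 = 1.
Ellipse, center (10, 6), major axis vertical; a² = 289, b² = 225.
Latus rectum length = 2b²/a = 2·225/17 = 450/17.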